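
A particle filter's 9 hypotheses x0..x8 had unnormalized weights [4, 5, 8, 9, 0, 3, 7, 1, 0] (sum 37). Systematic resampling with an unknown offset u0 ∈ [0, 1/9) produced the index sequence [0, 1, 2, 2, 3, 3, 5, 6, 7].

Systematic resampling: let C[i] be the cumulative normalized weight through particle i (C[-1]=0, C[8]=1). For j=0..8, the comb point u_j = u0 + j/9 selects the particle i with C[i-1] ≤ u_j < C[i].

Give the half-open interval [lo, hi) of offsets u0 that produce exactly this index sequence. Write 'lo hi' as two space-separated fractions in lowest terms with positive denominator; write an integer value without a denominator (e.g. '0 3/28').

28/333 4/37

C = [4/37, 9/37, 17/37, 26/37, 26/37, 29/37, 36/37, 1, 1]
j=0 picked index 0: u0 ∈ [0, 4/37)
j=1 picked index 1: u0 ∈ [-1/333, 44/333)
j=2 picked index 2: u0 ∈ [7/333, 79/333)
j=3 picked index 2: u0 ∈ [-10/111, 14/111)
j=4 picked index 3: u0 ∈ [5/333, 86/333)
j=5 picked index 3: u0 ∈ [-32/333, 49/333)
j=6 picked index 5: u0 ∈ [4/111, 13/111)
j=7 picked index 6: u0 ∈ [2/333, 65/333)
j=8 picked index 7: u0 ∈ [28/333, 1/9)
intersection: [28/333, 4/37)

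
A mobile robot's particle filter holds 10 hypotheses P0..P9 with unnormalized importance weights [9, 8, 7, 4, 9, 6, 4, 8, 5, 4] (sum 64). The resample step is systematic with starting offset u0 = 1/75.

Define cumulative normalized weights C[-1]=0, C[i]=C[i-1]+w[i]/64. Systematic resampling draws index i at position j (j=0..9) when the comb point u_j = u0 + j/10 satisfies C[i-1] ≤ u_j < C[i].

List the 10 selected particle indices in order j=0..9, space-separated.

C = [9/64, 17/64, 3/8, 7/16, 37/64, 43/64, 47/64, 55/64, 15/16, 1]
j=0: u_0=1/75 ∈ [0, 9/64) → index 0
j=1: u_1=17/150 ∈ [0, 9/64) → index 0
j=2: u_2=16/75 ∈ [9/64, 17/64) → index 1
j=3: u_3=47/150 ∈ [17/64, 3/8) → index 2
j=4: u_4=31/75 ∈ [3/8, 7/16) → index 3
j=5: u_5=77/150 ∈ [7/16, 37/64) → index 4
j=6: u_6=46/75 ∈ [37/64, 43/64) → index 5
j=7: u_7=107/150 ∈ [43/64, 47/64) → index 6
j=8: u_8=61/75 ∈ [47/64, 55/64) → index 7
j=9: u_9=137/150 ∈ [55/64, 15/16) → index 8

0 0 1 2 3 4 5 6 7 8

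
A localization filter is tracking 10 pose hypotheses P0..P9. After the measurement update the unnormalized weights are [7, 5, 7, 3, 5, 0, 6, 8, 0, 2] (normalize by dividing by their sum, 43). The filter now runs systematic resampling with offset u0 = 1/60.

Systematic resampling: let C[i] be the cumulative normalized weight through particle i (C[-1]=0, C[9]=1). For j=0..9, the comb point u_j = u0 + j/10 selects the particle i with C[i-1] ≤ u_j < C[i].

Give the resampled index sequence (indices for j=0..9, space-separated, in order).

0 0 1 2 2 4 4 6 7 7

C = [7/43, 12/43, 19/43, 22/43, 27/43, 27/43, 33/43, 41/43, 41/43, 1]
j=0: u_0=1/60 ∈ [0, 7/43) → index 0
j=1: u_1=7/60 ∈ [0, 7/43) → index 0
j=2: u_2=13/60 ∈ [7/43, 12/43) → index 1
j=3: u_3=19/60 ∈ [12/43, 19/43) → index 2
j=4: u_4=5/12 ∈ [12/43, 19/43) → index 2
j=5: u_5=31/60 ∈ [22/43, 27/43) → index 4
j=6: u_6=37/60 ∈ [22/43, 27/43) → index 4
j=7: u_7=43/60 ∈ [27/43, 33/43) → index 6
j=8: u_8=49/60 ∈ [33/43, 41/43) → index 7
j=9: u_9=11/12 ∈ [33/43, 41/43) → index 7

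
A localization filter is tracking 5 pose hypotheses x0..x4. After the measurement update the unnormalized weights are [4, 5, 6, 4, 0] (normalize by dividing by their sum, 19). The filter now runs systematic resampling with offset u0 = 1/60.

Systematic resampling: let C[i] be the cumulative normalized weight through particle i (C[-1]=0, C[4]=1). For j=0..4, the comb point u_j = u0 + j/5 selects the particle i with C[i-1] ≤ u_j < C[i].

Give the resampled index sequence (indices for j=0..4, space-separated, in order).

C = [4/19, 9/19, 15/19, 1, 1]
j=0: u_0=1/60 ∈ [0, 4/19) → index 0
j=1: u_1=13/60 ∈ [4/19, 9/19) → index 1
j=2: u_2=5/12 ∈ [4/19, 9/19) → index 1
j=3: u_3=37/60 ∈ [9/19, 15/19) → index 2
j=4: u_4=49/60 ∈ [15/19, 1) → index 3

0 1 1 2 3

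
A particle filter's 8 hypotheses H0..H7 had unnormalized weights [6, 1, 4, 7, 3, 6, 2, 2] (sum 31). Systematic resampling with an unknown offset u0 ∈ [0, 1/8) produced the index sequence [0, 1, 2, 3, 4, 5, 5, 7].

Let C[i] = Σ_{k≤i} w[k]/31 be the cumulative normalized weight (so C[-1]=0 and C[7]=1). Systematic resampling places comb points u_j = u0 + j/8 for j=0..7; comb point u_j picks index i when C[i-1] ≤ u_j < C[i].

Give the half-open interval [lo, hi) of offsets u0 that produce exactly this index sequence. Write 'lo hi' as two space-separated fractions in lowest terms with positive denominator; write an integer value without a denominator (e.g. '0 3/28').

5/62 25/248

C = [6/31, 7/31, 11/31, 18/31, 21/31, 27/31, 29/31, 1]
j=0 picked index 0: u0 ∈ [0, 6/31)
j=1 picked index 1: u0 ∈ [17/248, 25/248)
j=2 picked index 2: u0 ∈ [-3/124, 13/124)
j=3 picked index 3: u0 ∈ [-5/248, 51/248)
j=4 picked index 4: u0 ∈ [5/62, 11/62)
j=5 picked index 5: u0 ∈ [13/248, 61/248)
j=6 picked index 5: u0 ∈ [-9/124, 15/124)
j=7 picked index 7: u0 ∈ [15/248, 1/8)
intersection: [5/62, 25/248)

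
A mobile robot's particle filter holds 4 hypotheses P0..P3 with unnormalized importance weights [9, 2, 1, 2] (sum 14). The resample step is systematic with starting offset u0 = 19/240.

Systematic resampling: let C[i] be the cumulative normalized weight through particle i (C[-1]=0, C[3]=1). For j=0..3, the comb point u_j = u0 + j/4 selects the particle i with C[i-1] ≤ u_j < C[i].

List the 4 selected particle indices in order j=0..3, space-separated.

C = [9/14, 11/14, 6/7, 1]
j=0: u_0=19/240 ∈ [0, 9/14) → index 0
j=1: u_1=79/240 ∈ [0, 9/14) → index 0
j=2: u_2=139/240 ∈ [0, 9/14) → index 0
j=3: u_3=199/240 ∈ [11/14, 6/7) → index 2

0 0 0 2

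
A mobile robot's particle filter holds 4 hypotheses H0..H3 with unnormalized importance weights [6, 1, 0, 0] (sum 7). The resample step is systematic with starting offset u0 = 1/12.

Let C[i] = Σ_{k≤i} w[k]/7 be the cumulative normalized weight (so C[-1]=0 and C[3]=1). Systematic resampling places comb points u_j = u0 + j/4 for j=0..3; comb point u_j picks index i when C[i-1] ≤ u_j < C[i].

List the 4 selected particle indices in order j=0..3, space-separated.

0 0 0 0

C = [6/7, 1, 1, 1]
j=0: u_0=1/12 ∈ [0, 6/7) → index 0
j=1: u_1=1/3 ∈ [0, 6/7) → index 0
j=2: u_2=7/12 ∈ [0, 6/7) → index 0
j=3: u_3=5/6 ∈ [0, 6/7) → index 0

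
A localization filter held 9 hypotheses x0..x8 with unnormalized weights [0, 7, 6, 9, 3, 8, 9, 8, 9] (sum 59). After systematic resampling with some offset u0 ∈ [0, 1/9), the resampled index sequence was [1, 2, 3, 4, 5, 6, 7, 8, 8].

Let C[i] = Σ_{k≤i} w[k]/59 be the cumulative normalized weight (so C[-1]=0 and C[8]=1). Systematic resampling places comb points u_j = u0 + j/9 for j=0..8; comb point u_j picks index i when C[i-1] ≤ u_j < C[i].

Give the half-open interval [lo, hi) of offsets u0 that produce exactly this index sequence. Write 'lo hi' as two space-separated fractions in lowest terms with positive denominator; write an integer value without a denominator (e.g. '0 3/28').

C = [0, 7/59, 13/59, 22/59, 25/59, 33/59, 42/59, 50/59, 1]
j=0 picked index 1: u0 ∈ [0, 7/59)
j=1 picked index 2: u0 ∈ [4/531, 58/531)
j=2 picked index 3: u0 ∈ [-1/531, 80/531)
j=3 picked index 4: u0 ∈ [7/177, 16/177)
j=4 picked index 5: u0 ∈ [-11/531, 61/531)
j=5 picked index 6: u0 ∈ [2/531, 83/531)
j=6 picked index 7: u0 ∈ [8/177, 32/177)
j=7 picked index 8: u0 ∈ [37/531, 2/9)
j=8 picked index 8: u0 ∈ [-22/531, 1/9)
intersection: [37/531, 16/177)

37/531 16/177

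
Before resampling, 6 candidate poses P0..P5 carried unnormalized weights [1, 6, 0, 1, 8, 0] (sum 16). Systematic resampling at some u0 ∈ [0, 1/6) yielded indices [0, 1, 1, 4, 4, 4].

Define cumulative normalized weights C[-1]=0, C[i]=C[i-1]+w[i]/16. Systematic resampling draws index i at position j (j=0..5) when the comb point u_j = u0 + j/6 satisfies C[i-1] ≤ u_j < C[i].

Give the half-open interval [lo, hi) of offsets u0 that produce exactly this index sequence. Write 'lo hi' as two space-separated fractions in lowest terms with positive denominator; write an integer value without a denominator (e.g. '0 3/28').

C = [1/16, 7/16, 7/16, 1/2, 1, 1]
j=0 picked index 0: u0 ∈ [0, 1/16)
j=1 picked index 1: u0 ∈ [-5/48, 13/48)
j=2 picked index 1: u0 ∈ [-13/48, 5/48)
j=3 picked index 4: u0 ∈ [0, 1/2)
j=4 picked index 4: u0 ∈ [-1/6, 1/3)
j=5 picked index 4: u0 ∈ [-1/3, 1/6)
intersection: [0, 1/16)

0 1/16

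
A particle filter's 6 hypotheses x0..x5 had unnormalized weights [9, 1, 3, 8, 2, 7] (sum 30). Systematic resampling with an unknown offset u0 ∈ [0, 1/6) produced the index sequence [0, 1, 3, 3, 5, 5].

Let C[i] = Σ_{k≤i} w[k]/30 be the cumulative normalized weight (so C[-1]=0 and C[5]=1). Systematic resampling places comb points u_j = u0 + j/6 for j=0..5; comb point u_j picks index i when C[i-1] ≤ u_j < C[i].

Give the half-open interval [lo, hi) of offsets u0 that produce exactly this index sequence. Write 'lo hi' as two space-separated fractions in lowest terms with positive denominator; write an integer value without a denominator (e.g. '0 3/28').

2/15 1/6

C = [3/10, 1/3, 13/30, 7/10, 23/30, 1]
j=0 picked index 0: u0 ∈ [0, 3/10)
j=1 picked index 1: u0 ∈ [2/15, 1/6)
j=2 picked index 3: u0 ∈ [1/10, 11/30)
j=3 picked index 3: u0 ∈ [-1/15, 1/5)
j=4 picked index 5: u0 ∈ [1/10, 1/3)
j=5 picked index 5: u0 ∈ [-1/15, 1/6)
intersection: [2/15, 1/6)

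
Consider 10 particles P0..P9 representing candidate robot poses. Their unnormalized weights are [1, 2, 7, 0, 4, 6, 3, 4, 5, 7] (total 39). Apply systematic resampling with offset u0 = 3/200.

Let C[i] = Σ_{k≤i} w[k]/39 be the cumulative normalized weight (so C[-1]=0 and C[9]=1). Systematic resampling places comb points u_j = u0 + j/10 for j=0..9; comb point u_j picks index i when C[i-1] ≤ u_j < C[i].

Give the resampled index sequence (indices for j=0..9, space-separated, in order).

C = [1/39, 1/13, 10/39, 10/39, 14/39, 20/39, 23/39, 9/13, 32/39, 1]
j=0: u_0=3/200 ∈ [0, 1/39) → index 0
j=1: u_1=23/200 ∈ [1/13, 10/39) → index 2
j=2: u_2=43/200 ∈ [1/13, 10/39) → index 2
j=3: u_3=63/200 ∈ [10/39, 14/39) → index 4
j=4: u_4=83/200 ∈ [14/39, 20/39) → index 5
j=5: u_5=103/200 ∈ [20/39, 23/39) → index 6
j=6: u_6=123/200 ∈ [23/39, 9/13) → index 7
j=7: u_7=143/200 ∈ [9/13, 32/39) → index 8
j=8: u_8=163/200 ∈ [9/13, 32/39) → index 8
j=9: u_9=183/200 ∈ [32/39, 1) → index 9

0 2 2 4 5 6 7 8 8 9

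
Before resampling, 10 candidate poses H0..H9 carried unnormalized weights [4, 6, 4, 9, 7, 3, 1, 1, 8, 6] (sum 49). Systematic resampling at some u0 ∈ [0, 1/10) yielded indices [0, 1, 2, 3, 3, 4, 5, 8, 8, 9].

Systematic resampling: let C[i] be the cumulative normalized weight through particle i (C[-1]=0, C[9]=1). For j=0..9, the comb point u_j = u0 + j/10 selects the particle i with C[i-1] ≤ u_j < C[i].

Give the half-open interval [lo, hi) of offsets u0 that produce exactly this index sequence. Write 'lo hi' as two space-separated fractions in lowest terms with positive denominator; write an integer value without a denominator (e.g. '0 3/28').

1/70 17/245

C = [4/49, 10/49, 2/7, 23/49, 30/49, 33/49, 34/49, 5/7, 43/49, 1]
j=0 picked index 0: u0 ∈ [0, 4/49)
j=1 picked index 1: u0 ∈ [-9/490, 51/490)
j=2 picked index 2: u0 ∈ [1/245, 3/35)
j=3 picked index 3: u0 ∈ [-1/70, 83/490)
j=4 picked index 3: u0 ∈ [-4/35, 17/245)
j=5 picked index 4: u0 ∈ [-3/98, 11/98)
j=6 picked index 5: u0 ∈ [3/245, 18/245)
j=7 picked index 8: u0 ∈ [1/70, 87/490)
j=8 picked index 8: u0 ∈ [-3/35, 19/245)
j=9 picked index 9: u0 ∈ [-11/490, 1/10)
intersection: [1/70, 17/245)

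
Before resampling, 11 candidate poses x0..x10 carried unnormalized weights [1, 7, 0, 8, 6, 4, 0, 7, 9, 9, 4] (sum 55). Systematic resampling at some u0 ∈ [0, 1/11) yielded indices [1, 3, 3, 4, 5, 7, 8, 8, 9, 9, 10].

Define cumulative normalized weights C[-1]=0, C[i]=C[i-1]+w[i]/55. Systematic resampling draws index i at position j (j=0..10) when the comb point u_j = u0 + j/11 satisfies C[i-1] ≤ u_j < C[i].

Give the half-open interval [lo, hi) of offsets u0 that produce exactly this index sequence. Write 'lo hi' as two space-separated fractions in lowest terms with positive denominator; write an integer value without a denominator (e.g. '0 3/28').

C = [1/55, 8/55, 8/55, 16/55, 2/5, 26/55, 26/55, 3/5, 42/55, 51/55, 1]
j=0 picked index 1: u0 ∈ [1/55, 8/55)
j=1 picked index 3: u0 ∈ [3/55, 1/5)
j=2 picked index 3: u0 ∈ [-2/55, 6/55)
j=3 picked index 4: u0 ∈ [1/55, 7/55)
j=4 picked index 5: u0 ∈ [2/55, 6/55)
j=5 picked index 7: u0 ∈ [1/55, 8/55)
j=6 picked index 8: u0 ∈ [3/55, 12/55)
j=7 picked index 8: u0 ∈ [-2/55, 7/55)
j=8 picked index 9: u0 ∈ [2/55, 1/5)
j=9 picked index 9: u0 ∈ [-3/55, 6/55)
j=10 picked index 10: u0 ∈ [1/55, 1/11)
intersection: [3/55, 1/11)

3/55 1/11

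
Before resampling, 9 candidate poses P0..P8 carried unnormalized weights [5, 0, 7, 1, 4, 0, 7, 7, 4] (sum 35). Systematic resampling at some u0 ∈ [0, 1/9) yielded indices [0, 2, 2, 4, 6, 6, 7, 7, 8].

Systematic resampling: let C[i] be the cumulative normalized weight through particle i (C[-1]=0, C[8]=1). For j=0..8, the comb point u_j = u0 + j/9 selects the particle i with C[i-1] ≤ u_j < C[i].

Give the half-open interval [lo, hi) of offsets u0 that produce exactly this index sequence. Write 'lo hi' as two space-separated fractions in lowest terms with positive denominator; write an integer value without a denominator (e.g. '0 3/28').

C = [1/7, 1/7, 12/35, 13/35, 17/35, 17/35, 24/35, 31/35, 1]
j=0 picked index 0: u0 ∈ [0, 1/7)
j=1 picked index 2: u0 ∈ [2/63, 73/315)
j=2 picked index 2: u0 ∈ [-5/63, 38/315)
j=3 picked index 4: u0 ∈ [4/105, 16/105)
j=4 picked index 6: u0 ∈ [13/315, 76/315)
j=5 picked index 6: u0 ∈ [-22/315, 41/315)
j=6 picked index 7: u0 ∈ [2/105, 23/105)
j=7 picked index 7: u0 ∈ [-29/315, 34/315)
j=8 picked index 8: u0 ∈ [-1/315, 1/9)
intersection: [13/315, 34/315)

13/315 34/315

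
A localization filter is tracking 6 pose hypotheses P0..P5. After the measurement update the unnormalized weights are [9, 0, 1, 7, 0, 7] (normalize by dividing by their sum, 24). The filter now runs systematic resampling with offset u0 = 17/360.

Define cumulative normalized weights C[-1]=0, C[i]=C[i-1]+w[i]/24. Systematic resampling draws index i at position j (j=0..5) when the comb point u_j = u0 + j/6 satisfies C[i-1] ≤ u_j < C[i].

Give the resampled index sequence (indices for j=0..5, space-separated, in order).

0 0 2 3 5 5

C = [3/8, 3/8, 5/12, 17/24, 17/24, 1]
j=0: u_0=17/360 ∈ [0, 3/8) → index 0
j=1: u_1=77/360 ∈ [0, 3/8) → index 0
j=2: u_2=137/360 ∈ [3/8, 5/12) → index 2
j=3: u_3=197/360 ∈ [5/12, 17/24) → index 3
j=4: u_4=257/360 ∈ [17/24, 1) → index 5
j=5: u_5=317/360 ∈ [17/24, 1) → index 5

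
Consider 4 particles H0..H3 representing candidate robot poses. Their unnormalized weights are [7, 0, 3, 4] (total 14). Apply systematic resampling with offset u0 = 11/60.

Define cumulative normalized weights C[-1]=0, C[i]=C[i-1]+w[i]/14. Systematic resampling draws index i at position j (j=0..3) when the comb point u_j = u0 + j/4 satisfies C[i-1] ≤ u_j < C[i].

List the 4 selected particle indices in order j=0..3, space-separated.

0 0 2 3

C = [1/2, 1/2, 5/7, 1]
j=0: u_0=11/60 ∈ [0, 1/2) → index 0
j=1: u_1=13/30 ∈ [0, 1/2) → index 0
j=2: u_2=41/60 ∈ [1/2, 5/7) → index 2
j=3: u_3=14/15 ∈ [5/7, 1) → index 3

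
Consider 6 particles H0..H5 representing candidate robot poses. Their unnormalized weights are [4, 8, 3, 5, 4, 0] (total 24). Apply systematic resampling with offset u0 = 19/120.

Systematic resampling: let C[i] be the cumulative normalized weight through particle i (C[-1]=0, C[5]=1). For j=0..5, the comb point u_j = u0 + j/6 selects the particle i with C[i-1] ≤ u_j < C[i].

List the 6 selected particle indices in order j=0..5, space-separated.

0 1 1 3 3 4

C = [1/6, 1/2, 5/8, 5/6, 1, 1]
j=0: u_0=19/120 ∈ [0, 1/6) → index 0
j=1: u_1=13/40 ∈ [1/6, 1/2) → index 1
j=2: u_2=59/120 ∈ [1/6, 1/2) → index 1
j=3: u_3=79/120 ∈ [5/8, 5/6) → index 3
j=4: u_4=33/40 ∈ [5/8, 5/6) → index 3
j=5: u_5=119/120 ∈ [5/6, 1) → index 4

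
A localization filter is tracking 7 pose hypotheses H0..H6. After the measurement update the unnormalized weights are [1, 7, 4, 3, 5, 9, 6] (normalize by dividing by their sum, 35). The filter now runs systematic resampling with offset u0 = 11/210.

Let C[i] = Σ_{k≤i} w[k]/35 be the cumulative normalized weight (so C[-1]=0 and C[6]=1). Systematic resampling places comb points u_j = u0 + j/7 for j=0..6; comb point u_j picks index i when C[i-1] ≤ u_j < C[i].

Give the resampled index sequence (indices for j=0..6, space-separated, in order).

1 1 2 4 5 5 6

C = [1/35, 8/35, 12/35, 3/7, 4/7, 29/35, 1]
j=0: u_0=11/210 ∈ [1/35, 8/35) → index 1
j=1: u_1=41/210 ∈ [1/35, 8/35) → index 1
j=2: u_2=71/210 ∈ [8/35, 12/35) → index 2
j=3: u_3=101/210 ∈ [3/7, 4/7) → index 4
j=4: u_4=131/210 ∈ [4/7, 29/35) → index 5
j=5: u_5=23/30 ∈ [4/7, 29/35) → index 5
j=6: u_6=191/210 ∈ [29/35, 1) → index 6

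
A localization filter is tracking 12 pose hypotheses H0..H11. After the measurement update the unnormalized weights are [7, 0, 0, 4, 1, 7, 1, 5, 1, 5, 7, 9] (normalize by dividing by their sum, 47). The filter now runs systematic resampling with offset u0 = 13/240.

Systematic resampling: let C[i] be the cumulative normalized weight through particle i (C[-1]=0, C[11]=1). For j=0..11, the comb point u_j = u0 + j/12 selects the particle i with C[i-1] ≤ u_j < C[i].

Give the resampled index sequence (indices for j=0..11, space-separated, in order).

0 0 3 5 5 7 9 9 10 10 11 11

C = [7/47, 7/47, 7/47, 11/47, 12/47, 19/47, 20/47, 25/47, 26/47, 31/47, 38/47, 1]
j=0: u_0=13/240 ∈ [0, 7/47) → index 0
j=1: u_1=11/80 ∈ [0, 7/47) → index 0
j=2: u_2=53/240 ∈ [7/47, 11/47) → index 3
j=3: u_3=73/240 ∈ [12/47, 19/47) → index 5
j=4: u_4=31/80 ∈ [12/47, 19/47) → index 5
j=5: u_5=113/240 ∈ [20/47, 25/47) → index 7
j=6: u_6=133/240 ∈ [26/47, 31/47) → index 9
j=7: u_7=51/80 ∈ [26/47, 31/47) → index 9
j=8: u_8=173/240 ∈ [31/47, 38/47) → index 10
j=9: u_9=193/240 ∈ [31/47, 38/47) → index 10
j=10: u_10=71/80 ∈ [38/47, 1) → index 11
j=11: u_11=233/240 ∈ [38/47, 1) → index 11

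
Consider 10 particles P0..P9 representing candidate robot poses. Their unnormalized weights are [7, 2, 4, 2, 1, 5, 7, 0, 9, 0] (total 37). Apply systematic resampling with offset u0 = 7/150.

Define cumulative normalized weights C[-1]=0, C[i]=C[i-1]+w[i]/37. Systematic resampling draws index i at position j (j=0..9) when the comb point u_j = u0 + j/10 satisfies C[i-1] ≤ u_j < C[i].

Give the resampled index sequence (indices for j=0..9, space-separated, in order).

0 0 2 2 5 5 6 6 8 8

C = [7/37, 9/37, 13/37, 15/37, 16/37, 21/37, 28/37, 28/37, 1, 1]
j=0: u_0=7/150 ∈ [0, 7/37) → index 0
j=1: u_1=11/75 ∈ [0, 7/37) → index 0
j=2: u_2=37/150 ∈ [9/37, 13/37) → index 2
j=3: u_3=26/75 ∈ [9/37, 13/37) → index 2
j=4: u_4=67/150 ∈ [16/37, 21/37) → index 5
j=5: u_5=41/75 ∈ [16/37, 21/37) → index 5
j=6: u_6=97/150 ∈ [21/37, 28/37) → index 6
j=7: u_7=56/75 ∈ [21/37, 28/37) → index 6
j=8: u_8=127/150 ∈ [28/37, 1) → index 8
j=9: u_9=71/75 ∈ [28/37, 1) → index 8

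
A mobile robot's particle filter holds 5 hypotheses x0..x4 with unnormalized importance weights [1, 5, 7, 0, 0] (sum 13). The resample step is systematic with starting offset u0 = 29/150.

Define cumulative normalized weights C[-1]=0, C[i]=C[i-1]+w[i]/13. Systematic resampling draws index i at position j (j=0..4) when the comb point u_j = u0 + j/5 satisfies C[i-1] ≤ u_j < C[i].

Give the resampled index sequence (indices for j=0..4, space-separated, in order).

C = [1/13, 6/13, 1, 1, 1]
j=0: u_0=29/150 ∈ [1/13, 6/13) → index 1
j=1: u_1=59/150 ∈ [1/13, 6/13) → index 1
j=2: u_2=89/150 ∈ [6/13, 1) → index 2
j=3: u_3=119/150 ∈ [6/13, 1) → index 2
j=4: u_4=149/150 ∈ [6/13, 1) → index 2

1 1 2 2 2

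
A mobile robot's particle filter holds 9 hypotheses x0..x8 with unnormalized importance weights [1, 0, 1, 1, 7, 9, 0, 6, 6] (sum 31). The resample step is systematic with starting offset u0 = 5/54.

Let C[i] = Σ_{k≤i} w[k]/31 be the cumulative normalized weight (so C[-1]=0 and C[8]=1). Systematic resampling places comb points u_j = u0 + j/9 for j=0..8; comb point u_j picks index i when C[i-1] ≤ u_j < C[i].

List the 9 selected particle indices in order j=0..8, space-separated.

3 4 4 5 5 7 7 8 8

C = [1/31, 1/31, 2/31, 3/31, 10/31, 19/31, 19/31, 25/31, 1]
j=0: u_0=5/54 ∈ [2/31, 3/31) → index 3
j=1: u_1=11/54 ∈ [3/31, 10/31) → index 4
j=2: u_2=17/54 ∈ [3/31, 10/31) → index 4
j=3: u_3=23/54 ∈ [10/31, 19/31) → index 5
j=4: u_4=29/54 ∈ [10/31, 19/31) → index 5
j=5: u_5=35/54 ∈ [19/31, 25/31) → index 7
j=6: u_6=41/54 ∈ [19/31, 25/31) → index 7
j=7: u_7=47/54 ∈ [25/31, 1) → index 8
j=8: u_8=53/54 ∈ [25/31, 1) → index 8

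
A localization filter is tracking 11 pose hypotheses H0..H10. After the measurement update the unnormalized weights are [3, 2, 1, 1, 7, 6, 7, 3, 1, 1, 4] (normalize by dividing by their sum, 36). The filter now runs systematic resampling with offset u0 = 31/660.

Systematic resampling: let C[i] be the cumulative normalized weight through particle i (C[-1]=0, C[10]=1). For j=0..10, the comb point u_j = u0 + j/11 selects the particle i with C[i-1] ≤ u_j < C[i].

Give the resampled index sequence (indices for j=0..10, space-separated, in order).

0 1 4 4 5 5 6 6 7 9 10

C = [1/12, 5/36, 1/6, 7/36, 7/18, 5/9, 3/4, 5/6, 31/36, 8/9, 1]
j=0: u_0=31/660 ∈ [0, 1/12) → index 0
j=1: u_1=91/660 ∈ [1/12, 5/36) → index 1
j=2: u_2=151/660 ∈ [7/36, 7/18) → index 4
j=3: u_3=211/660 ∈ [7/36, 7/18) → index 4
j=4: u_4=271/660 ∈ [7/18, 5/9) → index 5
j=5: u_5=331/660 ∈ [7/18, 5/9) → index 5
j=6: u_6=391/660 ∈ [5/9, 3/4) → index 6
j=7: u_7=41/60 ∈ [5/9, 3/4) → index 6
j=8: u_8=511/660 ∈ [3/4, 5/6) → index 7
j=9: u_9=571/660 ∈ [31/36, 8/9) → index 9
j=10: u_10=631/660 ∈ [8/9, 1) → index 10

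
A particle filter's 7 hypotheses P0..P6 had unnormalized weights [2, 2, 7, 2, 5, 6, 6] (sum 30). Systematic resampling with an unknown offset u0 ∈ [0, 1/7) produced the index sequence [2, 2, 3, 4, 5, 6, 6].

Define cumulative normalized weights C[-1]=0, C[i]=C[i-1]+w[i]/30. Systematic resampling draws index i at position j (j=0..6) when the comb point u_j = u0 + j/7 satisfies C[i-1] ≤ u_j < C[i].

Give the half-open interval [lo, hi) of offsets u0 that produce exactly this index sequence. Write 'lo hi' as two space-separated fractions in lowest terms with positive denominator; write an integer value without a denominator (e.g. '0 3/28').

2/15 1/7

C = [1/15, 2/15, 11/30, 13/30, 3/5, 4/5, 1]
j=0 picked index 2: u0 ∈ [2/15, 11/30)
j=1 picked index 2: u0 ∈ [-1/105, 47/210)
j=2 picked index 3: u0 ∈ [17/210, 31/210)
j=3 picked index 4: u0 ∈ [1/210, 6/35)
j=4 picked index 5: u0 ∈ [1/35, 8/35)
j=5 picked index 6: u0 ∈ [3/35, 2/7)
j=6 picked index 6: u0 ∈ [-2/35, 1/7)
intersection: [2/15, 1/7)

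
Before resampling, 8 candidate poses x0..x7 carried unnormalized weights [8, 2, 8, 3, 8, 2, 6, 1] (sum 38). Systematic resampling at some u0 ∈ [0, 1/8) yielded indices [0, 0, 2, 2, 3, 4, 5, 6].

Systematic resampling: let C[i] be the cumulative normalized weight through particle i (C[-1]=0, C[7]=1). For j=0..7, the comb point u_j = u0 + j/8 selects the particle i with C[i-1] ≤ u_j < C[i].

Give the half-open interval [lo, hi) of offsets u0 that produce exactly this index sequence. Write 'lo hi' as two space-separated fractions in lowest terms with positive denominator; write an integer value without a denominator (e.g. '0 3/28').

C = [4/19, 5/19, 9/19, 21/38, 29/38, 31/38, 37/38, 1]
j=0 picked index 0: u0 ∈ [0, 4/19)
j=1 picked index 0: u0 ∈ [-1/8, 13/152)
j=2 picked index 2: u0 ∈ [1/76, 17/76)
j=3 picked index 2: u0 ∈ [-17/152, 15/152)
j=4 picked index 3: u0 ∈ [-1/38, 1/19)
j=5 picked index 4: u0 ∈ [-11/152, 21/152)
j=6 picked index 5: u0 ∈ [1/76, 5/76)
j=7 picked index 6: u0 ∈ [-9/152, 15/152)
intersection: [1/76, 1/19)

1/76 1/19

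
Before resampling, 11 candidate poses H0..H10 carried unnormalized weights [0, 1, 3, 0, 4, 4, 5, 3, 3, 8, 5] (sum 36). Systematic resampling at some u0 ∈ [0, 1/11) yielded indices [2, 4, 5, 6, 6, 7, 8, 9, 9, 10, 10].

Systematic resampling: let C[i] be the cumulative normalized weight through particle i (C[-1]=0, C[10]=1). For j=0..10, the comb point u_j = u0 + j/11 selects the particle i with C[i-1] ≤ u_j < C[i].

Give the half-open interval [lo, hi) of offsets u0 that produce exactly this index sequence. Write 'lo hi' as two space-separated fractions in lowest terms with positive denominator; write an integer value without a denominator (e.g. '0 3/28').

C = [0, 1/36, 1/9, 1/9, 2/9, 1/3, 17/36, 5/9, 23/36, 31/36, 1]
j=0 picked index 2: u0 ∈ [1/36, 1/9)
j=1 picked index 4: u0 ∈ [2/99, 13/99)
j=2 picked index 5: u0 ∈ [4/99, 5/33)
j=3 picked index 6: u0 ∈ [2/33, 79/396)
j=4 picked index 6: u0 ∈ [-1/33, 43/396)
j=5 picked index 7: u0 ∈ [7/396, 10/99)
j=6 picked index 8: u0 ∈ [1/99, 37/396)
j=7 picked index 9: u0 ∈ [1/396, 89/396)
j=8 picked index 9: u0 ∈ [-35/396, 53/396)
j=9 picked index 10: u0 ∈ [17/396, 2/11)
j=10 picked index 10: u0 ∈ [-19/396, 1/11)
intersection: [2/33, 1/11)

2/33 1/11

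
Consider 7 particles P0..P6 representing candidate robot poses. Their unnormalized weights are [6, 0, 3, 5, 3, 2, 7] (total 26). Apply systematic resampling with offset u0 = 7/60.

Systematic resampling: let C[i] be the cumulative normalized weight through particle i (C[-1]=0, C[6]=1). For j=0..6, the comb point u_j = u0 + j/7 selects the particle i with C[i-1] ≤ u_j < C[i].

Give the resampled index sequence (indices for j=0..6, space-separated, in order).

C = [3/13, 3/13, 9/26, 7/13, 17/26, 19/26, 1]
j=0: u_0=7/60 ∈ [0, 3/13) → index 0
j=1: u_1=109/420 ∈ [3/13, 9/26) → index 2
j=2: u_2=169/420 ∈ [9/26, 7/13) → index 3
j=3: u_3=229/420 ∈ [7/13, 17/26) → index 4
j=4: u_4=289/420 ∈ [17/26, 19/26) → index 5
j=5: u_5=349/420 ∈ [19/26, 1) → index 6
j=6: u_6=409/420 ∈ [19/26, 1) → index 6

0 2 3 4 5 6 6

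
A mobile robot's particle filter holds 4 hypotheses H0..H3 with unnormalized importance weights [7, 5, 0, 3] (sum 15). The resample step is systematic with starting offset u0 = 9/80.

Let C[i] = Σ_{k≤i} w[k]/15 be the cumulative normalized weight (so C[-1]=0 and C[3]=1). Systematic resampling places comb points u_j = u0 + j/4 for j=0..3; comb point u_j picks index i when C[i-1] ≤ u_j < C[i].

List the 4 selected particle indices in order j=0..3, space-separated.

C = [7/15, 4/5, 4/5, 1]
j=0: u_0=9/80 ∈ [0, 7/15) → index 0
j=1: u_1=29/80 ∈ [0, 7/15) → index 0
j=2: u_2=49/80 ∈ [7/15, 4/5) → index 1
j=3: u_3=69/80 ∈ [4/5, 1) → index 3

0 0 1 3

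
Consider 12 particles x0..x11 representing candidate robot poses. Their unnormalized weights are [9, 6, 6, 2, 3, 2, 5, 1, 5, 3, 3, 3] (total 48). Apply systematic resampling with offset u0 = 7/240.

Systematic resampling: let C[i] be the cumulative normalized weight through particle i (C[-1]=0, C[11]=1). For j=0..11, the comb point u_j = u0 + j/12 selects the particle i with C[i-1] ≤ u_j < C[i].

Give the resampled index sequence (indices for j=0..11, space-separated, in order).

C = [3/16, 5/16, 7/16, 23/48, 13/24, 7/12, 11/16, 17/24, 13/16, 7/8, 15/16, 1]
j=0: u_0=7/240 ∈ [0, 3/16) → index 0
j=1: u_1=9/80 ∈ [0, 3/16) → index 0
j=2: u_2=47/240 ∈ [3/16, 5/16) → index 1
j=3: u_3=67/240 ∈ [3/16, 5/16) → index 1
j=4: u_4=29/80 ∈ [5/16, 7/16) → index 2
j=5: u_5=107/240 ∈ [7/16, 23/48) → index 3
j=6: u_6=127/240 ∈ [23/48, 13/24) → index 4
j=7: u_7=49/80 ∈ [7/12, 11/16) → index 6
j=8: u_8=167/240 ∈ [11/16, 17/24) → index 7
j=9: u_9=187/240 ∈ [17/24, 13/16) → index 8
j=10: u_10=69/80 ∈ [13/16, 7/8) → index 9
j=11: u_11=227/240 ∈ [15/16, 1) → index 11

0 0 1 1 2 3 4 6 7 8 9 11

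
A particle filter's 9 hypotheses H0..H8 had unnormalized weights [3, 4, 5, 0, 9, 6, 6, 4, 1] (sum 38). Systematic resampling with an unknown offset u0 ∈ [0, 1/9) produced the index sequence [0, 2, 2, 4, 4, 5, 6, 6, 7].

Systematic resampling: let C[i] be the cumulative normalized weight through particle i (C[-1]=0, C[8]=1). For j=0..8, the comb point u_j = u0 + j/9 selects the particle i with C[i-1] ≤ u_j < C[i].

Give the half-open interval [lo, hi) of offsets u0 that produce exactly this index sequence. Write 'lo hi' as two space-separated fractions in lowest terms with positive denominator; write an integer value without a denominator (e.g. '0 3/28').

C = [3/38, 7/38, 6/19, 6/19, 21/38, 27/38, 33/38, 37/38, 1]
j=0 picked index 0: u0 ∈ [0, 3/38)
j=1 picked index 2: u0 ∈ [25/342, 35/171)
j=2 picked index 2: u0 ∈ [-13/342, 16/171)
j=3 picked index 4: u0 ∈ [-1/57, 25/114)
j=4 picked index 4: u0 ∈ [-22/171, 37/342)
j=5 picked index 5: u0 ∈ [-1/342, 53/342)
j=6 picked index 6: u0 ∈ [5/114, 23/114)
j=7 picked index 6: u0 ∈ [-23/342, 31/342)
j=8 picked index 7: u0 ∈ [-7/342, 29/342)
intersection: [25/342, 3/38)

25/342 3/38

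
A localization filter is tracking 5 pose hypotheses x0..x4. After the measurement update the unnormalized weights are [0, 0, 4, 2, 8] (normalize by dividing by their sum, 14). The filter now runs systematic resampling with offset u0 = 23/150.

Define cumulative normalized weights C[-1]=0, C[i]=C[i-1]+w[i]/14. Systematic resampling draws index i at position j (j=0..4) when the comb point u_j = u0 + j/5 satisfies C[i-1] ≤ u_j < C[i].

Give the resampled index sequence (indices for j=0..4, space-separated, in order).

C = [0, 0, 2/7, 3/7, 1]
j=0: u_0=23/150 ∈ [0, 2/7) → index 2
j=1: u_1=53/150 ∈ [2/7, 3/7) → index 3
j=2: u_2=83/150 ∈ [3/7, 1) → index 4
j=3: u_3=113/150 ∈ [3/7, 1) → index 4
j=4: u_4=143/150 ∈ [3/7, 1) → index 4

2 3 4 4 4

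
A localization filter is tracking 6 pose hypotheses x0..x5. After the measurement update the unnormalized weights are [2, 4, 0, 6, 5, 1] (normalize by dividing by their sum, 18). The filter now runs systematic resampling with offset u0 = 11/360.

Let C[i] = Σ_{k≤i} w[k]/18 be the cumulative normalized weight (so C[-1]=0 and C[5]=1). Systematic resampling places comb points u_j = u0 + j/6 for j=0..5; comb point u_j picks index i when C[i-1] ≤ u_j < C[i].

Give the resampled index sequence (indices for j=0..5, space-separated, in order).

C = [1/9, 1/3, 1/3, 2/3, 17/18, 1]
j=0: u_0=11/360 ∈ [0, 1/9) → index 0
j=1: u_1=71/360 ∈ [1/9, 1/3) → index 1
j=2: u_2=131/360 ∈ [1/3, 2/3) → index 3
j=3: u_3=191/360 ∈ [1/3, 2/3) → index 3
j=4: u_4=251/360 ∈ [2/3, 17/18) → index 4
j=5: u_5=311/360 ∈ [2/3, 17/18) → index 4

0 1 3 3 4 4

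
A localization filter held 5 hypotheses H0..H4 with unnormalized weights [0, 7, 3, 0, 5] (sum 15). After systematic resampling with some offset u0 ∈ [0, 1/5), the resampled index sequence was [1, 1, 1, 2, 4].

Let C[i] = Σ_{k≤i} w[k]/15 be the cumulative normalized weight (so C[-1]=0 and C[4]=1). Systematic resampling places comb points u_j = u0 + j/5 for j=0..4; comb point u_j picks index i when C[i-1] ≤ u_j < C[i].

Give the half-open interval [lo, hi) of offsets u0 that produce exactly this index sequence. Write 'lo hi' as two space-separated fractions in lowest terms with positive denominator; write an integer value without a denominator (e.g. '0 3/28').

C = [0, 7/15, 2/3, 2/3, 1]
j=0 picked index 1: u0 ∈ [0, 7/15)
j=1 picked index 1: u0 ∈ [-1/5, 4/15)
j=2 picked index 1: u0 ∈ [-2/5, 1/15)
j=3 picked index 2: u0 ∈ [-2/15, 1/15)
j=4 picked index 4: u0 ∈ [-2/15, 1/5)
intersection: [0, 1/15)

0 1/15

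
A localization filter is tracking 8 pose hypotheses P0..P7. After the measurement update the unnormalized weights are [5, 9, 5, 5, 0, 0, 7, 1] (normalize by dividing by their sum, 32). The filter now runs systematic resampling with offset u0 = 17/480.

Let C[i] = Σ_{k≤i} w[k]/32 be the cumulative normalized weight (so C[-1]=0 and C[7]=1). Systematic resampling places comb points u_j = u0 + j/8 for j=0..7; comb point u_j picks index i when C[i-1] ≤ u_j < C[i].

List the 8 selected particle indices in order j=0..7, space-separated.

0 1 1 1 2 3 6 6

C = [5/32, 7/16, 19/32, 3/4, 3/4, 3/4, 31/32, 1]
j=0: u_0=17/480 ∈ [0, 5/32) → index 0
j=1: u_1=77/480 ∈ [5/32, 7/16) → index 1
j=2: u_2=137/480 ∈ [5/32, 7/16) → index 1
j=3: u_3=197/480 ∈ [5/32, 7/16) → index 1
j=4: u_4=257/480 ∈ [7/16, 19/32) → index 2
j=5: u_5=317/480 ∈ [19/32, 3/4) → index 3
j=6: u_6=377/480 ∈ [3/4, 31/32) → index 6
j=7: u_7=437/480 ∈ [3/4, 31/32) → index 6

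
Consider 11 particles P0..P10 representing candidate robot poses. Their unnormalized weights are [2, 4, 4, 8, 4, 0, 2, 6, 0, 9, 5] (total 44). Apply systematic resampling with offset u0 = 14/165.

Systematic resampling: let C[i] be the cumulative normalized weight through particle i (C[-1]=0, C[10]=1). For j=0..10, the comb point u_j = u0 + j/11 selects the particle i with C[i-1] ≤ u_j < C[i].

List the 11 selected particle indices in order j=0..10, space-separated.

C = [1/22, 3/22, 5/22, 9/22, 1/2, 1/2, 6/11, 15/22, 15/22, 39/44, 1]
j=0: u_0=14/165 ∈ [1/22, 3/22) → index 1
j=1: u_1=29/165 ∈ [3/22, 5/22) → index 2
j=2: u_2=4/15 ∈ [5/22, 9/22) → index 3
j=3: u_3=59/165 ∈ [5/22, 9/22) → index 3
j=4: u_4=74/165 ∈ [9/22, 1/2) → index 4
j=5: u_5=89/165 ∈ [1/2, 6/11) → index 6
j=6: u_6=104/165 ∈ [6/11, 15/22) → index 7
j=7: u_7=119/165 ∈ [15/22, 39/44) → index 9
j=8: u_8=134/165 ∈ [15/22, 39/44) → index 9
j=9: u_9=149/165 ∈ [39/44, 1) → index 10
j=10: u_10=164/165 ∈ [39/44, 1) → index 10

1 2 3 3 4 6 7 9 9 10 10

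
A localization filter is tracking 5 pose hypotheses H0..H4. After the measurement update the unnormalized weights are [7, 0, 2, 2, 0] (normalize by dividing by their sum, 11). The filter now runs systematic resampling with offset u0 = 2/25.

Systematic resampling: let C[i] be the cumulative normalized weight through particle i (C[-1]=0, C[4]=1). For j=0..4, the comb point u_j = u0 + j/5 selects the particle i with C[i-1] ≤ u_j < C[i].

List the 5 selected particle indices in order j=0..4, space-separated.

0 0 0 2 3

C = [7/11, 7/11, 9/11, 1, 1]
j=0: u_0=2/25 ∈ [0, 7/11) → index 0
j=1: u_1=7/25 ∈ [0, 7/11) → index 0
j=2: u_2=12/25 ∈ [0, 7/11) → index 0
j=3: u_3=17/25 ∈ [7/11, 9/11) → index 2
j=4: u_4=22/25 ∈ [9/11, 1) → index 3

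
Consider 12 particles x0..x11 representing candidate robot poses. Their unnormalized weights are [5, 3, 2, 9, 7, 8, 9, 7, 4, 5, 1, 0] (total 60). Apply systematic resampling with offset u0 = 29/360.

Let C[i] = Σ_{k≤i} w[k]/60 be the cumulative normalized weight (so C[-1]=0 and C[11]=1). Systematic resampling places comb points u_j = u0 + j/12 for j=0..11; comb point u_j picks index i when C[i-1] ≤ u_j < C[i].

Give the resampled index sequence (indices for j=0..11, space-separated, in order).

0 2 3 4 4 5 6 6 7 7 9 10

C = [1/12, 2/15, 1/6, 19/60, 13/30, 17/30, 43/60, 5/6, 9/10, 59/60, 1, 1]
j=0: u_0=29/360 ∈ [0, 1/12) → index 0
j=1: u_1=59/360 ∈ [2/15, 1/6) → index 2
j=2: u_2=89/360 ∈ [1/6, 19/60) → index 3
j=3: u_3=119/360 ∈ [19/60, 13/30) → index 4
j=4: u_4=149/360 ∈ [19/60, 13/30) → index 4
j=5: u_5=179/360 ∈ [13/30, 17/30) → index 5
j=6: u_6=209/360 ∈ [17/30, 43/60) → index 6
j=7: u_7=239/360 ∈ [17/30, 43/60) → index 6
j=8: u_8=269/360 ∈ [43/60, 5/6) → index 7
j=9: u_9=299/360 ∈ [43/60, 5/6) → index 7
j=10: u_10=329/360 ∈ [9/10, 59/60) → index 9
j=11: u_11=359/360 ∈ [59/60, 1) → index 10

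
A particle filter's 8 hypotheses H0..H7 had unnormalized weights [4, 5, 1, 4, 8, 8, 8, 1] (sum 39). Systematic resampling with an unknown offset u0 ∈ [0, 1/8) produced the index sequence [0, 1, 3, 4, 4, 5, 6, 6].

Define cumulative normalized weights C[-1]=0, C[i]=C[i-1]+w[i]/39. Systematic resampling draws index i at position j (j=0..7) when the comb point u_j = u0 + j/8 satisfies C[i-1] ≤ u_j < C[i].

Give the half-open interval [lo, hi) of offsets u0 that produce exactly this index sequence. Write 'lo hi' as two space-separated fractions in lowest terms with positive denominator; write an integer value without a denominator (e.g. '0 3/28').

C = [4/39, 3/13, 10/39, 14/39, 22/39, 10/13, 38/39, 1]
j=0 picked index 0: u0 ∈ [0, 4/39)
j=1 picked index 1: u0 ∈ [-7/312, 11/104)
j=2 picked index 3: u0 ∈ [1/156, 17/156)
j=3 picked index 4: u0 ∈ [-5/312, 59/312)
j=4 picked index 4: u0 ∈ [-11/78, 5/78)
j=5 picked index 5: u0 ∈ [-19/312, 15/104)
j=6 picked index 6: u0 ∈ [1/52, 35/156)
j=7 picked index 6: u0 ∈ [-11/104, 31/312)
intersection: [1/52, 5/78)

1/52 5/78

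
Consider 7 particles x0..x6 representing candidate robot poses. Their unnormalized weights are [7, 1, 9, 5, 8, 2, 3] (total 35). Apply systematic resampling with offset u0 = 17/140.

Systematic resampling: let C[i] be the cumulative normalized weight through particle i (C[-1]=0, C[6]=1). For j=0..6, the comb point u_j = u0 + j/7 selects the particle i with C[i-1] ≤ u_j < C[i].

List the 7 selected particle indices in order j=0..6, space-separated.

0 2 2 3 4 4 6

C = [1/5, 8/35, 17/35, 22/35, 6/7, 32/35, 1]
j=0: u_0=17/140 ∈ [0, 1/5) → index 0
j=1: u_1=37/140 ∈ [8/35, 17/35) → index 2
j=2: u_2=57/140 ∈ [8/35, 17/35) → index 2
j=3: u_3=11/20 ∈ [17/35, 22/35) → index 3
j=4: u_4=97/140 ∈ [22/35, 6/7) → index 4
j=5: u_5=117/140 ∈ [22/35, 6/7) → index 4
j=6: u_6=137/140 ∈ [32/35, 1) → index 6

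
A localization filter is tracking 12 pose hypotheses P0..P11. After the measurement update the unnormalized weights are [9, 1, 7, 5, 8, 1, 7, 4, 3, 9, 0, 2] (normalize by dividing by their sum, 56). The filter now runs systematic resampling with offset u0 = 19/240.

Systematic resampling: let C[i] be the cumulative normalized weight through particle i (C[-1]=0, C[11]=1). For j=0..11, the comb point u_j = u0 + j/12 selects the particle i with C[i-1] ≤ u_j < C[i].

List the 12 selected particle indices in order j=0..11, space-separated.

0 1 2 3 4 4 6 6 7 9 9 11

C = [9/56, 5/28, 17/56, 11/28, 15/28, 31/56, 19/28, 3/4, 45/56, 27/28, 27/28, 1]
j=0: u_0=19/240 ∈ [0, 9/56) → index 0
j=1: u_1=13/80 ∈ [9/56, 5/28) → index 1
j=2: u_2=59/240 ∈ [5/28, 17/56) → index 2
j=3: u_3=79/240 ∈ [17/56, 11/28) → index 3
j=4: u_4=33/80 ∈ [11/28, 15/28) → index 4
j=5: u_5=119/240 ∈ [11/28, 15/28) → index 4
j=6: u_6=139/240 ∈ [31/56, 19/28) → index 6
j=7: u_7=53/80 ∈ [31/56, 19/28) → index 6
j=8: u_8=179/240 ∈ [19/28, 3/4) → index 7
j=9: u_9=199/240 ∈ [45/56, 27/28) → index 9
j=10: u_10=73/80 ∈ [45/56, 27/28) → index 9
j=11: u_11=239/240 ∈ [27/28, 1) → index 11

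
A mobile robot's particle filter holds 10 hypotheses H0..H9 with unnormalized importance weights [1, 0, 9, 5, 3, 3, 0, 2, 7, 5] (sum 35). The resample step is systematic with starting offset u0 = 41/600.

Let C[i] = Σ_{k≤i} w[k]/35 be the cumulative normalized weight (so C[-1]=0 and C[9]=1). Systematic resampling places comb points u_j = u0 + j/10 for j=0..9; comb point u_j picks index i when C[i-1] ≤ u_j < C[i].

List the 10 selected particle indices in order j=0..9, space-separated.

2 2 2 3 4 5 8 8 9 9

C = [1/35, 1/35, 2/7, 3/7, 18/35, 3/5, 3/5, 23/35, 6/7, 1]
j=0: u_0=41/600 ∈ [1/35, 2/7) → index 2
j=1: u_1=101/600 ∈ [1/35, 2/7) → index 2
j=2: u_2=161/600 ∈ [1/35, 2/7) → index 2
j=3: u_3=221/600 ∈ [2/7, 3/7) → index 3
j=4: u_4=281/600 ∈ [3/7, 18/35) → index 4
j=5: u_5=341/600 ∈ [18/35, 3/5) → index 5
j=6: u_6=401/600 ∈ [23/35, 6/7) → index 8
j=7: u_7=461/600 ∈ [23/35, 6/7) → index 8
j=8: u_8=521/600 ∈ [6/7, 1) → index 9
j=9: u_9=581/600 ∈ [6/7, 1) → index 9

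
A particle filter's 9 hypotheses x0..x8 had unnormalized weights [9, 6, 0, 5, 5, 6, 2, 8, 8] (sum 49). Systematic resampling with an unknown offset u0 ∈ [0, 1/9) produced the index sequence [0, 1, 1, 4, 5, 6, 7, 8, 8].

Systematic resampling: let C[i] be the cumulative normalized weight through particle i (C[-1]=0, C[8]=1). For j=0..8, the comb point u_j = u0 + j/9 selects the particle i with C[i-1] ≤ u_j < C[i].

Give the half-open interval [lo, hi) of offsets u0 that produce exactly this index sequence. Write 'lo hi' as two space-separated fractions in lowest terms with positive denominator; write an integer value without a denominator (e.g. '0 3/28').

C = [9/49, 15/49, 15/49, 20/49, 25/49, 31/49, 33/49, 41/49, 1]
j=0 picked index 0: u0 ∈ [0, 9/49)
j=1 picked index 1: u0 ∈ [32/441, 86/441)
j=2 picked index 1: u0 ∈ [-17/441, 37/441)
j=3 picked index 4: u0 ∈ [11/147, 26/147)
j=4 picked index 5: u0 ∈ [29/441, 83/441)
j=5 picked index 6: u0 ∈ [34/441, 52/441)
j=6 picked index 7: u0 ∈ [1/147, 25/147)
j=7 picked index 8: u0 ∈ [26/441, 2/9)
j=8 picked index 8: u0 ∈ [-23/441, 1/9)
intersection: [34/441, 37/441)

34/441 37/441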